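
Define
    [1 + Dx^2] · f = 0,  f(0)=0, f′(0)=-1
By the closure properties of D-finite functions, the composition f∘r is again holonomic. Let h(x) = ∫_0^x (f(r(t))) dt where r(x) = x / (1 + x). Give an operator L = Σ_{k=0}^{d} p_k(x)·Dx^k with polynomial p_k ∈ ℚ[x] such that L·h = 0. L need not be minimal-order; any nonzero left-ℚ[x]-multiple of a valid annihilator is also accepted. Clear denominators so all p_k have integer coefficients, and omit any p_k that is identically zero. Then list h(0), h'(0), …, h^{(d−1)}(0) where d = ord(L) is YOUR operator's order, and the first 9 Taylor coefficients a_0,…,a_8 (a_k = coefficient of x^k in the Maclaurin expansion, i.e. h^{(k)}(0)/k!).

f: a_k = 0, -1, 0, 1/6, 0, -1/120, 0, 1/5040, 0, …
Change of var in L_f (x↦r) gives L₀.
∫: right-multiply L₀ by Dx.
L = Dx + (2 + 6·x + 6·x^2 + 2·x^3)·Dx^2 + (1 + 4·x + 6·x^2 + 4·x^3 + x^4)·Dx^3  (order 3).
h: a_k = 0, 0, -1/2, 1/3, -5/24, 1/10, -1/720, -5/56, 6931/40320, …
ICs: h(0) = 0, h′(0) = 0, h′′(0) = -1.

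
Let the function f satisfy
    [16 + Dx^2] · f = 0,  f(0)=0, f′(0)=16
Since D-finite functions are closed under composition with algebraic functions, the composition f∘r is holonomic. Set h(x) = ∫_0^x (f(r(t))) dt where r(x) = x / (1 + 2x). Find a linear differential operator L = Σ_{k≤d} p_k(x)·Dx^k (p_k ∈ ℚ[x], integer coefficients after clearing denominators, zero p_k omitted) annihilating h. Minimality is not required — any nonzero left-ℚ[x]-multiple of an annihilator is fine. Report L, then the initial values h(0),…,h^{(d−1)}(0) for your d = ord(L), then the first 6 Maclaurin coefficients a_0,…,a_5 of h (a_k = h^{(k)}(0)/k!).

L = 16·Dx + (4 + 24·x + 48·x^2 + 32·x^3)·Dx^2 + (1 + 8·x + 24·x^2 + 32·x^3 + 16·x^4)·Dx^3  (order 3).
h: a_k = 0, 0, 8, -32/3, 16/3, 128/5, …
ICs: h(0) = 0, h′(0) = 0, h′′(0) = 16.

f: a_k = 0, 16, 0, -128/3, 0, 512/15, …
Change of var in L_f (x↦r) gives L₀.
h=∫₀ˣh₀: take L = L₀·Dx.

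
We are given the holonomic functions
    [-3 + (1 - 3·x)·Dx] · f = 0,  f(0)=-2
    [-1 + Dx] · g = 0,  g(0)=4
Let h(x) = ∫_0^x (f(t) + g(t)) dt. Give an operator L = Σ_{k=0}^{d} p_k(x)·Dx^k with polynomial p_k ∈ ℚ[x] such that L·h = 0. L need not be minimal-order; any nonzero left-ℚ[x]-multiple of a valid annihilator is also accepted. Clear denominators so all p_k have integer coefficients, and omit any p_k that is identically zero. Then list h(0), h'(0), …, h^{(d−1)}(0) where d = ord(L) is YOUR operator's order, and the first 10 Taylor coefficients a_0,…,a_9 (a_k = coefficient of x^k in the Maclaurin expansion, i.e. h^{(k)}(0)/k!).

L = (-15 - 9·x)·Dx + (17 + 6·x - 9·x^2)·Dx^2 + (-2 + 3·x + 9·x^2)·Dx^3  (order 3).
h: a_k = 0, 2, -1, -16/3, -40/3, -971/30, -14579/180, -262439/1260, -5511239/10080, -132269759/90720, …
ICs: h(0) = 0, h′(0) = 2, h′′(0) = -2.

f: a_k = -2, -6, -18, -54, -162, -486, -1458, -4374, -13122, -39366, …
g: a_k = 4, 4, 2, 2/3, 1/6, 1/30, 1/180, 1/1260, 1/10080, 1/90720, …
L₀ := lclm(L_f,L_g); ord L₀ ≤ 1+1.
∫: right-multiply L₀ by Dx.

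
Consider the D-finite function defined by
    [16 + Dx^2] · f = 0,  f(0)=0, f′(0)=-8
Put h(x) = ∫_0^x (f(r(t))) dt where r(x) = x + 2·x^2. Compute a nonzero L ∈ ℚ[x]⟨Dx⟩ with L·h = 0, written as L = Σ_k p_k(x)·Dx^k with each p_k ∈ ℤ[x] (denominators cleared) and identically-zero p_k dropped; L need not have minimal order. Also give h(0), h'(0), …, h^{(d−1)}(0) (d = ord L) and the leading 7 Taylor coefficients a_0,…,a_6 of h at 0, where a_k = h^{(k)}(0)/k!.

f: a_k = 0, -8, 0, 64/3, 0, -256/15, 0, …
Change of var in L_f (x↦r) gives L₀.
Integrate: L := L₀·Dx.
L = (16 + 192·x + 768·x^2 + 1024·x^3)·Dx - 4·Dx^2 + (1 + 4·x)·Dx^3  (order 3).
h: a_k = 0, 0, -4, -16/3, 16/3, 128/5, 1792/45, …
ICs: h(0) = 0, h′(0) = 0, h′′(0) = -8.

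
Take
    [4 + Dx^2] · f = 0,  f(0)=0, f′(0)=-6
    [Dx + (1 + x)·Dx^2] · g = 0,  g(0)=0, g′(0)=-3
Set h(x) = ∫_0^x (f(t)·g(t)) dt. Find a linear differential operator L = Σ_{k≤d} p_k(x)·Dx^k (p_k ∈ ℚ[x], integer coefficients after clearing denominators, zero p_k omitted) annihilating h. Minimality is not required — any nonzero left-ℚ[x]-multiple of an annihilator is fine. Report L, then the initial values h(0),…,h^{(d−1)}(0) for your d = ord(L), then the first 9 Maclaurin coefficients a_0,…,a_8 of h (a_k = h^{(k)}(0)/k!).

L = (168 + 864·x + 1456·x^2 + 1024·x^3 + 256·x^4)·Dx + (112 + 368·x + 384·x^2 + 128·x^3)·Dx^2 + (102 + 464·x + 744·x^2 + 512·x^3 + 128·x^4)·Dx^3 + (28 + 92·x + 96·x^2 + 32·x^3)·Dx^4 + (15 + 62·x + 95·x^2 + 64·x^3 + 16·x^4)·Dx^5  (order 5).
h: a_k = 0, 0, 0, 6, -9/4, -6/5, 1/4, 2/7, -3/20, …
ICs: h(0) = 0, h′(0) = 0, h′′(0) = 0, h′′′(0) = 36, h′′′′(0) = -54.

f: a_k = 0, -6, 0, 4, 0, -4/5, 0, 8/105, 0, …
g: a_k = 0, -3, 3/2, -1, 3/4, -3/5, 1/2, -3/7, 3/8, …
Sym-product of L_f,L_g gives L₀ (≤ ord 4).
∫: right-multiply L₀ by Dx.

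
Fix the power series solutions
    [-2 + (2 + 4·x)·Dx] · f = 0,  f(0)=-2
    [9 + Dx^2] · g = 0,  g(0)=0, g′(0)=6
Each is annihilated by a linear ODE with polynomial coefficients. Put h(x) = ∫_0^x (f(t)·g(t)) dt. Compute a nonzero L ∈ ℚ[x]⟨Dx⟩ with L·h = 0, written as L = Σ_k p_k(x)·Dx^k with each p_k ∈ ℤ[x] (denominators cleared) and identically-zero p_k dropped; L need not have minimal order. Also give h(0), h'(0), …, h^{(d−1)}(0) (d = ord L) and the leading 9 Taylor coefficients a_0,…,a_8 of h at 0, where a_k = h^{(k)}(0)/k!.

f: a_k = -2, -2, 1, -1, 5/4, -7/4, 21/8, -33/8, 429/64, …
g: a_k = 0, 6, 0, -9, 0, 81/20, 0, -243/280, 0, …
h₀=f·g: eliminate ⇒ L₀, order ≤ 1·2.
Integrate: L := L₀·Dx.
L = (12 + 36·x + 36·x^2)·Dx + (-2 - 4·x)·Dx^2 + (1 + 4·x + 4·x^2)·Dx^3  (order 3).
h: a_k = 0, 0, -6, -4, 6, 12/5, -8/5, -48/35, 9/7, …
ICs: h(0) = 0, h′(0) = 0, h′′(0) = -12.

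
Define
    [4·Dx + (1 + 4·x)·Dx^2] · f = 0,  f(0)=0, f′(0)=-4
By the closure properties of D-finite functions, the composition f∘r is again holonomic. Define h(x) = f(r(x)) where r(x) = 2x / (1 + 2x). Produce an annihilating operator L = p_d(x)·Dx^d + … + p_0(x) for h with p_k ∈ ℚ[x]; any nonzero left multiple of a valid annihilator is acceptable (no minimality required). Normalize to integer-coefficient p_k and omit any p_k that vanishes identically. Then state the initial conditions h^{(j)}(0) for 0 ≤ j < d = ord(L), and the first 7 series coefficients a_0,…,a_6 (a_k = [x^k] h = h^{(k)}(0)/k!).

f: a_k = 0, -4, 8, -64/3, 64, -1024/5, 2048/3, …
Change of var in L_f (x↦r) gives L₀.
L = (12 + 40·x)·Dx + (1 + 12·x + 20·x^2)·Dx^2  (order 2).
h: a_k = 0, -8, 48, -992/3, 2496, -99968/5, 166656, …
ICs: h(0) = 0, h′(0) = -8.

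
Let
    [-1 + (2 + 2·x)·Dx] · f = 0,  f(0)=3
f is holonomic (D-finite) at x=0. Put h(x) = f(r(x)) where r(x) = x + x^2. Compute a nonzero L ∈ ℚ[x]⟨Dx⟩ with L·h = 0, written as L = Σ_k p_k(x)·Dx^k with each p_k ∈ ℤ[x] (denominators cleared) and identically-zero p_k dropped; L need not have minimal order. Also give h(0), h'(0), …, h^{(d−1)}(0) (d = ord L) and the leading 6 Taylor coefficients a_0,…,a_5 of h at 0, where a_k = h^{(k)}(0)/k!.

f: a_k = 3, 3/2, -3/8, 3/16, -15/128, 21/256, …
L₀ from L_f via x↦r, Dx↦r'^{-1}Dx.
L = (-1 - 2·x) + (2 + 2·x + 2·x^2)·Dx  (order 1).
h: a_k = 3, 3/2, 9/8, -9/16, 9/128, 45/256, …
ICs: h(0) = 3.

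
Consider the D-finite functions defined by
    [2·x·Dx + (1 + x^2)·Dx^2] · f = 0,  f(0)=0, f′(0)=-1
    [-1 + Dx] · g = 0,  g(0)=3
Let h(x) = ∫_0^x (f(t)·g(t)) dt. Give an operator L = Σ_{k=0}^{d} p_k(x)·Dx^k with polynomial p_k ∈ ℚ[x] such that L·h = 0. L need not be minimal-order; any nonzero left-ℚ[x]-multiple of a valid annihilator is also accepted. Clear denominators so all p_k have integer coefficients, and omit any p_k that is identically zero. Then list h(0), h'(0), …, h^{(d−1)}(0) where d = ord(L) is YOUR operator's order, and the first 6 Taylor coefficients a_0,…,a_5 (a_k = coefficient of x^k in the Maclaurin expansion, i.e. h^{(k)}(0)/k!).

L = (1 - 2·x + x^2)·Dx + (-2 + 2·x - 2·x^2)·Dx^2 + (1 + x^2)·Dx^3  (order 3).
h: a_k = 0, 0, -3/2, -1, -1/8, 1/10, …
ICs: h(0) = 0, h′(0) = 0, h′′(0) = -3.

f: a_k = 0, -1, 0, 1/3, 0, -1/5, …
g: a_k = 3, 3, 3/2, 1/2, 1/8, 1/40, …
Product ⇒ symmetric product L₀, ord ≤ 2.
h=∫h₀ ⇒ L = L₀·Dx.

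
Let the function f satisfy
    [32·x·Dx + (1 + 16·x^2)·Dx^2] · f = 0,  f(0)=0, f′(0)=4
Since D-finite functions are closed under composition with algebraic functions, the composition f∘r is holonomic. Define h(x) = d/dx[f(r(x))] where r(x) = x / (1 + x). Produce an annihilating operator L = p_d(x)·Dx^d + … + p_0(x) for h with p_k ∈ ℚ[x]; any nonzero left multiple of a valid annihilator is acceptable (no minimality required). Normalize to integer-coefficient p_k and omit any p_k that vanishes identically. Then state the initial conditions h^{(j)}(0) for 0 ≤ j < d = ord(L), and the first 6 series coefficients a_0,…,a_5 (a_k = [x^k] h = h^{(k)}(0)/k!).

L = (2 + 34·x) + (1 + 2·x + 17·x^2)·Dx  (order 1).
h: a_k = 4, -8, -52, 240, 404, -4888, …
ICs: h(0) = 4.

f: a_k = 0, 4, 0, -64/3, 0, 1024/5, …
f∘r: x↦r, Dx↦Dx/r' in L_f ⇒ L₀.
Differentiate: ansatz ord ≤ ord L₀ ⇒ L.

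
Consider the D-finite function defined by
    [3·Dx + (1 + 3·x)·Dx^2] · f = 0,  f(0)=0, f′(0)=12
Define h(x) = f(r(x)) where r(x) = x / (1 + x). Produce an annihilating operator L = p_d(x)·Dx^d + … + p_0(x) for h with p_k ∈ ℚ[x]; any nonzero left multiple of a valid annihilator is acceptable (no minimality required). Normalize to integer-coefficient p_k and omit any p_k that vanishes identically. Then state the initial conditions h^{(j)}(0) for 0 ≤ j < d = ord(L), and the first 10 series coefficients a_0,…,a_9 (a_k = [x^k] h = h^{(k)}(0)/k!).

f: a_k = 0, 12, -18, 36, -81, 972/5, -486, 8748/7, -6561/2, 8748, …
h₀=f(r): pull back L_f along r ⇒ L₀.
L = (5 + 8·x)·Dx + (1 + 5·x + 4·x^2)·Dx^2  (order 2).
h: a_k = 0, 12, -30, 84, -255, 4092/5, -2730, 65532/7, -65535/2, 116508, …
ICs: h(0) = 0, h′(0) = 12.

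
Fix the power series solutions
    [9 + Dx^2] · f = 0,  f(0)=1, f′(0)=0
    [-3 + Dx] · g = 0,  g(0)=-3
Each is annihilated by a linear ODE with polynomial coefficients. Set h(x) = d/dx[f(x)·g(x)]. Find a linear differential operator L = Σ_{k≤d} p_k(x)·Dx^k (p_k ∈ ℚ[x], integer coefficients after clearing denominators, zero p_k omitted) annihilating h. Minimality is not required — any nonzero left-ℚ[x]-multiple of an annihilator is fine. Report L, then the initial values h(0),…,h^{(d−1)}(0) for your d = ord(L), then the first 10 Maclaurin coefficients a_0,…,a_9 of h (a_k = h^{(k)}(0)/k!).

f: a_k = 1, 0, -9/2, 0, 27/8, 0, -81/80, 0, 729/4480, 0, …
g: a_k = -3, -9, -27/2, -27/2, -81/8, -243/40, -243/80, -729/560, -2187/4480, -729/4480, …
Product ⇒ symmetric product L₀, ord ≤ 2.
h=h₀': d/dx-closure on L₀ ⇒ L.
L = 18 - 6·Dx + Dx^2  (order 2).
h: a_k = -9, 0, 81, 162, 243/2, 0, -729/10, -2187/35, -6561/280, 0, …
ICs: h(0) = -9, h′(0) = 0.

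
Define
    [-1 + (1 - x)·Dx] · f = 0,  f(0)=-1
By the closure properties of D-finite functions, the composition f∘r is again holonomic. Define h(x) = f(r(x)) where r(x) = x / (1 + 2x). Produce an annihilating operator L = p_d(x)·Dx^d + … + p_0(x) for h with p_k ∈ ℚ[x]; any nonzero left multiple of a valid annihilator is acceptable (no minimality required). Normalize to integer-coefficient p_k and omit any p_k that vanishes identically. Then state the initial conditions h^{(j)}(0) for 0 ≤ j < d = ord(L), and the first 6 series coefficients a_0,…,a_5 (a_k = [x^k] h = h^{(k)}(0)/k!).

L = -1 + (1 + 3·x + 2·x^2)·Dx  (order 1).
h: a_k = -1, -1, 1, -1, 1, -1, …
ICs: h(0) = -1.

f: a_k = -1, -1, -1, -1, -1, -1, …
L₀ from L_f via x↦r, Dx↦r'^{-1}Dx.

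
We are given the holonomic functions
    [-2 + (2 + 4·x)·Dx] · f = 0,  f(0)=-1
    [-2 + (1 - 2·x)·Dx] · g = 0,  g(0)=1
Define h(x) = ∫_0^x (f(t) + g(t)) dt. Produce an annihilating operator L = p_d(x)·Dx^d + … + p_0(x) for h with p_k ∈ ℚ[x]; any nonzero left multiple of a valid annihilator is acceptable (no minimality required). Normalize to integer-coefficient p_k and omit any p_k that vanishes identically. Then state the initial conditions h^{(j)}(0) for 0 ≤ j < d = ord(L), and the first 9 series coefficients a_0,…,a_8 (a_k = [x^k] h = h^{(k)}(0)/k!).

f: a_k = -1, -1, 1/2, -1/2, 5/8, -7/8, 21/16, -33/16, 429/128, …
g: a_k = 1, 2, 4, 8, 16, 32, 64, 128, 256, …
L₀ := lclm(L_f,L_g); ord L₀ ≤ 1+1.
Integrate: L := L₀·Dx.
L = (10 + 12·x)·Dx + (-9 - 28·x - 36·x^2)·Dx^2 + (1 + 6·x - 4·x^2 - 24·x^3)·Dx^3  (order 3).
h: a_k = 0, 0, 1/2, 3/2, 15/8, 133/40, 83/16, 1045/112, 2015/128, …
ICs: h(0) = 0, h′(0) = 0, h′′(0) = 1.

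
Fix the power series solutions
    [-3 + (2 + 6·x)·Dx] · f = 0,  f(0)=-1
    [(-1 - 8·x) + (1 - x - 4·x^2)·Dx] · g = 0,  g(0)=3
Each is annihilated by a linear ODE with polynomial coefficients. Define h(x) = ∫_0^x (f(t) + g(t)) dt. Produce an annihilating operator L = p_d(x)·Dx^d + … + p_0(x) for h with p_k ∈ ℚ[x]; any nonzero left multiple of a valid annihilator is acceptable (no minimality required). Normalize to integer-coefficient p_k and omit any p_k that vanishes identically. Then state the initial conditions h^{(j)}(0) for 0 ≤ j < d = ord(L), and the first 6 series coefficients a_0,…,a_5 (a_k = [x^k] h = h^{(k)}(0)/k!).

f: a_k = -1, -3/2, 9/8, -27/16, 405/128, -1701/256, …
g: a_k = 3, 3, 15, 27, 87, 195, …
h₀=f+g: left-lcm gives L₀, ord ≤ 2.
h=∫₀ˣh₀: take L = L₀·Dx.
L = (69 + 387·x + 900·x^2 + 1440·x^3)·Dx + (-49 - 318·x - 1257·x^2 - 3240·x^3 - 3600·x^4)·Dx^2 + (-2 + 46·x + 234·x^2 - 86·x^3 - 1440·x^4 - 1440·x^5)·Dx^3  (order 3).
h: a_k = 0, 2, 3/4, 43/8, 405/64, 11541/640, …
ICs: h(0) = 0, h′(0) = 2, h′′(0) = 3/2.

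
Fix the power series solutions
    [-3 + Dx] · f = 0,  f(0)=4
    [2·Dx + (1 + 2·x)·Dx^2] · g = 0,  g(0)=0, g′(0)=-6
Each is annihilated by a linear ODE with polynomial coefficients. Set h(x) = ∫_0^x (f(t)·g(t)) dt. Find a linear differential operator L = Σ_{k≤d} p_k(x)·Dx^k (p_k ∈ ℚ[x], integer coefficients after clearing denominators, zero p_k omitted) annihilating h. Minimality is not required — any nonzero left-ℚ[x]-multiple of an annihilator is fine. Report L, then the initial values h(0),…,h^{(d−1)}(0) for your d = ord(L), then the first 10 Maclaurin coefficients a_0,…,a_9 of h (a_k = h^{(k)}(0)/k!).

L = (3 + 18·x)·Dx + (-4 - 12·x)·Dx^2 + (1 + 2·x)·Dx^3  (order 3).
h: a_k = 0, 0, -12, -16, -17, -48/5, -83/10, 2/7, -3411/560, 112/15, …
ICs: h(0) = 0, h′(0) = 0, h′′(0) = -24.

f: a_k = 4, 12, 18, 18, 27/2, 81/10, 81/20, 243/140, 729/1120, 243/1120, …
g: a_k = 0, -6, 6, -8, 12, -96/5, 32, -384/7, 96, -512/3, …
L₀ := L_f ⊗_s L_g (sym. prod.), ord ≤ 2.
h=∫₀ˣh₀: take L = L₀·Dx.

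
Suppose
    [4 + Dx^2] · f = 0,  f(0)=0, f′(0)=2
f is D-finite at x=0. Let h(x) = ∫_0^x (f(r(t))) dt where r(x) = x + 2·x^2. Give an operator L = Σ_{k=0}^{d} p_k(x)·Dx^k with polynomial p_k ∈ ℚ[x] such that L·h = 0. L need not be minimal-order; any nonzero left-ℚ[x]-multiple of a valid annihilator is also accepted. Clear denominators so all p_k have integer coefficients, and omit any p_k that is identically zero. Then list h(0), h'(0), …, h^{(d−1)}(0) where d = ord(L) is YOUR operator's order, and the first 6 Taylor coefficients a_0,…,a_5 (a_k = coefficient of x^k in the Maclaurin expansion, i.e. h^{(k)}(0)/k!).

f: a_k = 0, 2, 0, -4/3, 0, 4/15, …
Substitute x→r, Dx→(1/r')Dx; clear ⇒ L₀.
h=∫h₀ ⇒ L = L₀·Dx.
L = (4 + 48·x + 192·x^2 + 256·x^3)·Dx - 4·Dx^2 + (1 + 4·x)·Dx^3  (order 3).
h: a_k = 0, 0, 1, 4/3, -1/3, -8/5, …
ICs: h(0) = 0, h′(0) = 0, h′′(0) = 2.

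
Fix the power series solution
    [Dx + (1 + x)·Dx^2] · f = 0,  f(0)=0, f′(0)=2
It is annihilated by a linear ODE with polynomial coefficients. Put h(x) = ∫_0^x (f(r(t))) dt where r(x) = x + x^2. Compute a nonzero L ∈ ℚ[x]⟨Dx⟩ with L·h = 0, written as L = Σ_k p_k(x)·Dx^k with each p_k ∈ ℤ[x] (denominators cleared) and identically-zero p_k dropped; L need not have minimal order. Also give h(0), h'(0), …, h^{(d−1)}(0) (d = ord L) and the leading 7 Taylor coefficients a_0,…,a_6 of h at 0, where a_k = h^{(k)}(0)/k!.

f: a_k = 0, 2, -1, 2/3, -1/2, 2/5, -1/3, …
f∘r: x↦r, Dx↦Dx/r' in L_f ⇒ L₀.
Integrate: L := L₀·Dx.
L = (-1 + 2·x + 2·x^2)·Dx^2 + (1 + 3·x + 3·x^2 + 2·x^3)·Dx^3  (order 3).
h: a_k = 0, 0, 1, 1/3, -1/3, 1/10, 1/15, …
ICs: h(0) = 0, h′(0) = 0, h′′(0) = 2.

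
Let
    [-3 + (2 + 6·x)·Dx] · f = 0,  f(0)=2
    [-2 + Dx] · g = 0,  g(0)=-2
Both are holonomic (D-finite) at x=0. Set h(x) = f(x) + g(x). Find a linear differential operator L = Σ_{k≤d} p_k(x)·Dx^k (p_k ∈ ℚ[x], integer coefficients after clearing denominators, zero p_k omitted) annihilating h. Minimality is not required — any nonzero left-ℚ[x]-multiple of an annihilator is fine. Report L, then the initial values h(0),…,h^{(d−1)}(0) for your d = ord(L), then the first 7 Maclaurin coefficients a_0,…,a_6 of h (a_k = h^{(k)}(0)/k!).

L = (42 + 72·x) + (-25 - 96·x - 144·x^2)·Dx + (2 + 30·x + 72·x^2)·Dx^2  (order 2).
h: a_k = 0, -1, -25/4, 17/24, -1471/192, 24491/1920, -693001/23040, …
ICs: h(0) = 0, h′(0) = -1.

f: a_k = 2, 3, -9/4, 27/8, -405/64, 1701/128, -15309/512, …
g: a_k = -2, -4, -4, -8/3, -4/3, -8/15, -8/45, …
Sum ⇒ L₀ = lclm(L_f,L_g) in ℚ(x)⟨Dx⟩.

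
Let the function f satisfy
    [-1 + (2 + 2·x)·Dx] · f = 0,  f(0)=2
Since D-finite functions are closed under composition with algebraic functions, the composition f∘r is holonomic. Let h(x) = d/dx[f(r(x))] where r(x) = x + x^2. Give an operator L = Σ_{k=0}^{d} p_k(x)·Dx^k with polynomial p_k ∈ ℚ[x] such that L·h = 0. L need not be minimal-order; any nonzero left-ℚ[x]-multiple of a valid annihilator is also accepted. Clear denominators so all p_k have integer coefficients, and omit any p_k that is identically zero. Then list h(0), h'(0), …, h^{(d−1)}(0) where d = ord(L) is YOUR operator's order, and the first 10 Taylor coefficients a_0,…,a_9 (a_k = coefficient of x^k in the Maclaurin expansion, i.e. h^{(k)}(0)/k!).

f: a_k = 2, 1, -1/4, 1/8, -5/64, 7/128, -21/512, 33/1024, -429/16384, 715/32768, …
Change of var in L_f (x↦r) gives L₀.
h=h₀': d/dx-closure on L₀ ⇒ L.
L = 3 + (-2 - 6·x - 6·x^2 - 4·x^3)·Dx  (order 1).
h: a_k = 1, 3/2, -9/8, 3/16, 75/128, -171/256, 147/1024, 867/2048, -17037/32768, 7905/65536, …
ICs: h(0) = 1.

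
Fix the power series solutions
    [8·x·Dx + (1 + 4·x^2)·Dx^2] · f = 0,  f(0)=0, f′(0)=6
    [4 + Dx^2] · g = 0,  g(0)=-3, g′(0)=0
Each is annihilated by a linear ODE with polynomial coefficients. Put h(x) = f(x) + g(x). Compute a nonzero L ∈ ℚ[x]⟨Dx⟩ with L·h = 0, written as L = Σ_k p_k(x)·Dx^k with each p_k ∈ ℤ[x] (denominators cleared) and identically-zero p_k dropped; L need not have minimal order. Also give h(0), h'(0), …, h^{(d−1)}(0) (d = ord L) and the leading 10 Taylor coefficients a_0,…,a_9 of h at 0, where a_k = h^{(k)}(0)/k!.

f: a_k = 0, 6, 0, -8, 0, 96/5, 0, -384/7, 0, 512/3, …
g: a_k = -3, 0, 6, 0, -2, 0, 4/15, 0, -2/105, 0, …
h₀=f+g: left-lcm gives L₀, ord ≤ 4.
L = (-352·x + 1792·x^3 + 512·x^5)·Dx + (-4 + 112·x^2 + 576·x^4 + 256·x^6)·Dx^2 + (-88·x + 448·x^3 + 128·x^5)·Dx^3 + (-1 + 28·x^2 + 144·x^4 + 64·x^6)·Dx^4  (order 4).
h: a_k = -3, 6, 6, -8, -2, 96/5, 4/15, -384/7, -2/105, 512/3, …
ICs: h(0) = -3, h′(0) = 6, h′′(0) = 12, h′′′(0) = -48.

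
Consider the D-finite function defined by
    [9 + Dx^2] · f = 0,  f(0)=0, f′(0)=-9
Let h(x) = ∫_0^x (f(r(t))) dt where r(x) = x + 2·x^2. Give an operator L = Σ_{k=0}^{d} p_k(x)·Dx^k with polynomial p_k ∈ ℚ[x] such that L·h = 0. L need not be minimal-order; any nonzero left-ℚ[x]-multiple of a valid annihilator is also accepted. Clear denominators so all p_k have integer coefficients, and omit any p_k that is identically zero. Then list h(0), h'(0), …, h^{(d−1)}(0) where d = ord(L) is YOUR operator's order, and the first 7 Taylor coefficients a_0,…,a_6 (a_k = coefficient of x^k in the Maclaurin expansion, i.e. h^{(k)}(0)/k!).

f: a_k = 0, -9, 0, 27/2, 0, -243/40, 0, …
Change of var in L_f (x↦r) gives L₀.
∫: right-multiply L₀ by Dx.
L = (9 + 108·x + 432·x^2 + 576·x^3)·Dx - 4·Dx^2 + (1 + 4·x)·Dx^3  (order 3).
h: a_k = 0, 0, -9/2, -6, 27/8, 81/5, 2079/80, …
ICs: h(0) = 0, h′(0) = 0, h′′(0) = -9.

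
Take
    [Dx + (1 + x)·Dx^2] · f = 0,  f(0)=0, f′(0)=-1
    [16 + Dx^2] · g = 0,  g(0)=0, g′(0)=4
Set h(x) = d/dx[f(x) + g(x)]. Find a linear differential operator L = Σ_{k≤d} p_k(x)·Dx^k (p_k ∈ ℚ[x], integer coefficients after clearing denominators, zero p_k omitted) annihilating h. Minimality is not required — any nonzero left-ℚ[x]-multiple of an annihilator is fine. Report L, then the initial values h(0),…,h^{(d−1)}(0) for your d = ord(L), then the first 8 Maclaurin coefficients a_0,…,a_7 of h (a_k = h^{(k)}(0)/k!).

f: a_k = 0, -1, 1/2, -1/3, 1/4, -1/5, 1/6, -1/7, …
g: a_k = 0, 4, 0, -32/3, 0, 128/15, 0, -1024/315, …
f+g: L₀ = lclm(L_f,L_g), ord ≤ 2+2.
Differentiate: ansatz ord ≤ ord L₀ ⇒ L.
L = (176 + 256·x + 128·x^2) + (144 + 400·x + 384·x^2 + 128·x^3)·Dx + (11 + 16·x + 8·x^2)·Dx^2 + (9 + 25·x + 24·x^2 + 8·x^3)·Dx^3  (order 3).
h: a_k = 3, 1, -33, 1, 125/3, 1, -1069/45, 1, …
ICs: h(0) = 3, h′(0) = 1, h′′(0) = -66.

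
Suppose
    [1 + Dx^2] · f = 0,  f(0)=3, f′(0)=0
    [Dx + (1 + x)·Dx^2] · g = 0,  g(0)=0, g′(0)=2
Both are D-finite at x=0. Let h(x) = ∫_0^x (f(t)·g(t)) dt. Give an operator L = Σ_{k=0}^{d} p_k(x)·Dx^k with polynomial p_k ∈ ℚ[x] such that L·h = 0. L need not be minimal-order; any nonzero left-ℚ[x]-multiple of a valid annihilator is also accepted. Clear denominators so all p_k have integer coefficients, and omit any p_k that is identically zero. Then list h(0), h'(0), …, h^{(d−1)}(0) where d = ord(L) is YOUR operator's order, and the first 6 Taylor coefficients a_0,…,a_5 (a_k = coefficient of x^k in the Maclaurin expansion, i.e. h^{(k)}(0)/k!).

f: a_k = 3, 0, -3/2, 0, 1/8, 0, …
g: a_k = 0, 2, -1, 2/3, -1/2, 2/5, …
h₀=f·g: eliminate ⇒ L₀, order ≤ 2·2.
h=∫₀ˣh₀: take L = L₀·Dx.
L = (-3 + 6·x + 19·x^2 + 16·x^3 + 4·x^4)·Dx + (4 + 20·x + 24·x^2 + 8·x^3)·Dx^2 + (20·x + 42·x^2 + 32·x^3 + 8·x^4)·Dx^3 + (4 + 20·x + 24·x^2 + 8·x^3)·Dx^4 + (3 + 14·x + 23·x^2 + 16·x^3 + 4·x^4)·Dx^5  (order 5).
h: a_k = 0, 0, 3, -1, -1/4, 0, …
ICs: h(0) = 0, h′(0) = 0, h′′(0) = 6, h′′′(0) = -6, h′′′′(0) = -6.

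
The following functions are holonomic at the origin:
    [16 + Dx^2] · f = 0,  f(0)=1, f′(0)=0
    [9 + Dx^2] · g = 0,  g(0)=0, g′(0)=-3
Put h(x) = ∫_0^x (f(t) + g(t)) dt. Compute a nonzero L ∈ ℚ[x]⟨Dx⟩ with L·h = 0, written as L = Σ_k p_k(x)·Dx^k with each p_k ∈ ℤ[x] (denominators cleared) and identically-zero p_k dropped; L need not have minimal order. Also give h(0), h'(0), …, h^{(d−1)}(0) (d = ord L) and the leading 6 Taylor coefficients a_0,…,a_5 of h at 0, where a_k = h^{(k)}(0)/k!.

L = 144·Dx + 25·Dx^3 + Dx^5  (order 5).
h: a_k = 0, 1, -3/2, -8/3, 9/8, 32/15, …
ICs: h(0) = 0, h′(0) = 1, h′′(0) = -3, h′′′(0) = -16, h′′′′(0) = 27.

f: a_k = 1, 0, -8, 0, 32/3, 0, …
g: a_k = 0, -3, 0, 9/2, 0, -81/40, …
Sum ⇒ L₀ = lclm(L_f,L_g) in ℚ(x)⟨Dx⟩.
h=∫₀ˣh₀: take L = L₀·Dx.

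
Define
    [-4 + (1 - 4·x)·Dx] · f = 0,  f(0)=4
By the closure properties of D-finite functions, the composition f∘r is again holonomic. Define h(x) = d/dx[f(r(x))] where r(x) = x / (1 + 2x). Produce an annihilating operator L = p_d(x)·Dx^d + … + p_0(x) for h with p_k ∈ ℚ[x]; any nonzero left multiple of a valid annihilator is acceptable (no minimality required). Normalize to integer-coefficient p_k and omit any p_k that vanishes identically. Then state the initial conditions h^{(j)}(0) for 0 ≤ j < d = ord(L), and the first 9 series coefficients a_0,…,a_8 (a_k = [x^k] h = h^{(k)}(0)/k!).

L = 4 + (-1 + 2·x)·Dx  (order 1).
h: a_k = 16, 64, 192, 512, 1280, 3072, 7168, 16384, 36864, …
ICs: h(0) = 16.

f: a_k = 4, 16, 64, 256, 1024, 4096, 16384, 65536, 262144, …
Substitute x→r, Dx→(1/r')Dx; clear ⇒ L₀.
h₀' ⇒ L via d/dx closure of L₀.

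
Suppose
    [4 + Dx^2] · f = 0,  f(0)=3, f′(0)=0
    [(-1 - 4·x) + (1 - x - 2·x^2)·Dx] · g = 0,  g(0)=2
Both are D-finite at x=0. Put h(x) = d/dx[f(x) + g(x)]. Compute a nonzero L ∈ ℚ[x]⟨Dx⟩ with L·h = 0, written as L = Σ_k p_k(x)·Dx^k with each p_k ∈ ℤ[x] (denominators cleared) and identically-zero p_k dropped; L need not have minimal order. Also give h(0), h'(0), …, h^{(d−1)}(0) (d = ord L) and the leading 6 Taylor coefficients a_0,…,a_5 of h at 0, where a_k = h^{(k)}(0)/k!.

L = (576 + 2400·x + 5616·x^2 + 3360·x^3 + 3840·x^4 + 1152·x^5 + 768·x^6) + (-68 - 236·x + 240·x^2 + 488·x^3 + 560·x^4 + 672·x^5 + 448·x^6 + 256·x^7)·Dx + (144 + 600·x + 1404·x^2 + 840·x^3 + 960·x^4 + 288·x^5 + 192·x^6)·Dx^2 + (-17 - 59·x + 60·x^2 + 122·x^3 + 140·x^4 + 168·x^5 + 112·x^6 + 64·x^7)·Dx^3  (order 3).
h: a_k = 2, 0, 30, 96, 210, 2572/5, …
ICs: h(0) = 2, h′(0) = 0, h′′(0) = 60.

f: a_k = 3, 0, -6, 0, 2, 0, …
g: a_k = 2, 2, 6, 10, 22, 42, …
f+g: L₀ = lclm(L_f,L_g), ord ≤ 2+1.
h=h₀': d/dx-closure on L₀ ⇒ L.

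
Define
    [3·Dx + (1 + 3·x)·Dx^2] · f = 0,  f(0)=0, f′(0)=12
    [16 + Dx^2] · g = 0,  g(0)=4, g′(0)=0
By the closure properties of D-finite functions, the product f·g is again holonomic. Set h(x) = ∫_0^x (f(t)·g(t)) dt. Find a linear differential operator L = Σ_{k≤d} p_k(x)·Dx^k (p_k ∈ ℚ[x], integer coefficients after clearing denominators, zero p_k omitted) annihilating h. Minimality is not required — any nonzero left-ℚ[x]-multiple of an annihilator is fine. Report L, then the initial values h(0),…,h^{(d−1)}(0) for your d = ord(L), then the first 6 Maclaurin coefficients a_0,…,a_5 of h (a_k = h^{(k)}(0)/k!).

f: a_k = 0, 12, -18, 36, -81, 972/5, …
g: a_k = 4, 0, -32, 0, 128/3, 0, …
Sym-product of L_f,L_g gives L₀ (≤ ord 4).
h=∫₀ˣh₀: take L = L₀·Dx.
L = (2272 + 127488·x + 781056·x^2 + 1769472·x^3 + 1327104·x^4)·Dx + (4416 + 50112·x + 165888·x^2 + 165888·x^3)·Dx^2 + (1022 + 19392·x + 102816·x^2 + 221184·x^3 + 165888·x^4)·Dx^3 + (276 + 3132·x + 10368·x^2 + 10368·x^3)·Dx^4 + (55 + 714·x + 3375·x^2 + 6912·x^3 + 5184·x^4)·Dx^5  (order 5).
h: a_k = 0, 0, 24, -24, -60, 252/5, …
ICs: h(0) = 0, h′(0) = 0, h′′(0) = 48, h′′′(0) = -144, h′′′′(0) = -1440.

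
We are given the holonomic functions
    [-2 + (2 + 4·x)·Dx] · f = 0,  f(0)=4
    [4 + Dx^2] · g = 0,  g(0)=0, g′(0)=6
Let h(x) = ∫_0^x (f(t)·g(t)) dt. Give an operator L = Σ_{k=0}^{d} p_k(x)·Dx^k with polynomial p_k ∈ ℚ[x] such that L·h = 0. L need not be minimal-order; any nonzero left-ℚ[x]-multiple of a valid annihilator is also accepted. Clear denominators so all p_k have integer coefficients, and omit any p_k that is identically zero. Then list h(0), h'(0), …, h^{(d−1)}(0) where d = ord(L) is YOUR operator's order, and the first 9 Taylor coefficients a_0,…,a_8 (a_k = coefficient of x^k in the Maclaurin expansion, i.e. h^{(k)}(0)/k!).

L = (7 + 16·x + 16·x^2)·Dx + (-2 - 4·x)·Dx^2 + (1 + 4·x + 4·x^2)·Dx^3  (order 3).
h: a_k = 0, 0, 12, 8, -7, -4/5, -19/30, 81/35, -983/336, …
ICs: h(0) = 0, h′(0) = 0, h′′(0) = 24.

f: a_k = 4, 4, -2, 2, -5/2, 7/2, -21/4, 33/4, -429/32, …
g: a_k = 0, 6, 0, -4, 0, 4/5, 0, -8/105, 0, …
f·g: L₀ = L_f ⊗_s L_g, ord ≤ 1·2.
h=∫h₀ ⇒ L = L₀·Dx.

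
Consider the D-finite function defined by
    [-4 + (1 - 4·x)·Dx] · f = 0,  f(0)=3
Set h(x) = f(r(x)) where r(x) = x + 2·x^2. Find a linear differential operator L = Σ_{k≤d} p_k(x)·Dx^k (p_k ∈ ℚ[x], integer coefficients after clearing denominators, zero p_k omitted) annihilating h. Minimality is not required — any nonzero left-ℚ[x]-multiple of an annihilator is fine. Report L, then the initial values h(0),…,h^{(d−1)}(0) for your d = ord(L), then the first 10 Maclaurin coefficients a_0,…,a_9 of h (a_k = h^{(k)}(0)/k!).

L = (4 + 16·x) + (-1 + 4·x + 8·x^2)·Dx  (order 1).
h: a_k = 3, 12, 72, 384, 2112, 11520, 62976, 344064, 1880064, 10272768, …
ICs: h(0) = 3.

f: a_k = 3, 12, 48, 192, 768, 3072, 12288, 49152, 196608, 786432, …
f∘r: x↦r, Dx↦Dx/r' in L_f ⇒ L₀.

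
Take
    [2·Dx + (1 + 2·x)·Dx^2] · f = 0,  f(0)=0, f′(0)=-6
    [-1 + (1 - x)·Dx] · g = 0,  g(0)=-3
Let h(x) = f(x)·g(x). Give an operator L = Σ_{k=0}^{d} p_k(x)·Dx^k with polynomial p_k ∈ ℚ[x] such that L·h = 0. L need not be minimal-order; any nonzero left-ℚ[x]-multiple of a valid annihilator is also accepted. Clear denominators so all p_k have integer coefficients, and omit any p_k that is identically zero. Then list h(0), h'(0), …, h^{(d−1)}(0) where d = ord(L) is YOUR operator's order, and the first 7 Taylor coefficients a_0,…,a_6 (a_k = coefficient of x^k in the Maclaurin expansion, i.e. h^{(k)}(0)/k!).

f: a_k = 0, -6, 6, -8, 12, -96/5, 32, …
g: a_k = -3, -3, -3, -3, -3, -3, -3, …
Sym-product of L_f,L_g gives L₀ (≤ ord 2).
L = 2 + 6·x·Dx + (-1 - x + 2·x^2)·Dx^2  (order 2).
h: a_k = 0, 18, 0, 24, -12, 228/5, -252/5, …
ICs: h(0) = 0, h′(0) = 18.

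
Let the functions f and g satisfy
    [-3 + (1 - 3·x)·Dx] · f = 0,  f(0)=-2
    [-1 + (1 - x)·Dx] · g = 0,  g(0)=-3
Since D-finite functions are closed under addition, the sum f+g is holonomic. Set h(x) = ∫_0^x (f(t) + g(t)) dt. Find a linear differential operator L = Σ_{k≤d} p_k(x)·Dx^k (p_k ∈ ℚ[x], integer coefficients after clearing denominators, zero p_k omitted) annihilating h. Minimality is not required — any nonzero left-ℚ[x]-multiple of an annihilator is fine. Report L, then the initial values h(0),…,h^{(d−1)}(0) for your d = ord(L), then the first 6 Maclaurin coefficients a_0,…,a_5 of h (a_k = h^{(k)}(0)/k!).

f: a_k = -2, -6, -18, -54, -162, -486, …
g: a_k = -3, -3, -3, -3, -3, -3, …
Sum ⇒ L₀ = lclm(L_f,L_g) in ℚ(x)⟨Dx⟩.
∫: right-multiply L₀ by Dx.
L = -6·Dx + (8 - 12·x)·Dx^2 + (-1 + 4·x - 3·x^2)·Dx^3  (order 3).
h: a_k = 0, -5, -9/2, -7, -57/4, -33, …
ICs: h(0) = 0, h′(0) = -5, h′′(0) = -9.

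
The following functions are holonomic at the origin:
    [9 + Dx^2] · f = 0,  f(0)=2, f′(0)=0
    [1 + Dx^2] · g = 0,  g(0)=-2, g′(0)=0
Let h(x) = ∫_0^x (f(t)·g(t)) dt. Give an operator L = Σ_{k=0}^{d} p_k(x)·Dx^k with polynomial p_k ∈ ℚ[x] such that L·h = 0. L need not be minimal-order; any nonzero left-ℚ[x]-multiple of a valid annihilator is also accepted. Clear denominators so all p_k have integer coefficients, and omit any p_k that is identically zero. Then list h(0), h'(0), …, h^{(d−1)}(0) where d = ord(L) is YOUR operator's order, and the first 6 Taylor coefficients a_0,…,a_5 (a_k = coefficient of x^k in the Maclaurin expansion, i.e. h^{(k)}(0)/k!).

f: a_k = 2, 0, -9, 0, 27/4, 0, …
g: a_k = -2, 0, 1, 0, -1/12, 0, …
Sym-product of L_f,L_g gives L₀ (≤ ord 4).
h=∫₀ˣh₀: take L = L₀·Dx.
L = 64·Dx + 20·Dx^3 + Dx^5  (order 5).
h: a_k = 0, -4, 0, 20/3, 0, -68/15, …
ICs: h(0) = 0, h′(0) = -4, h′′(0) = 0, h′′′(0) = 40, h′′′′(0) = 0.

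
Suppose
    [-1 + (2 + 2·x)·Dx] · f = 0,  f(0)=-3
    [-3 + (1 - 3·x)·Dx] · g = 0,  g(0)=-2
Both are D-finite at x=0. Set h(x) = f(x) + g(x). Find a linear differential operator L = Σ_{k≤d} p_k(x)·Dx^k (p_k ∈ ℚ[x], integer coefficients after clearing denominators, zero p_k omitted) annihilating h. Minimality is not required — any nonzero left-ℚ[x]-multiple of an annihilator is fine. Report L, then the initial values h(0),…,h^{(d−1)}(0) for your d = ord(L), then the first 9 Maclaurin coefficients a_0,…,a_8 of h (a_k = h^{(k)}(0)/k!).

L = (39 + 27·x) + (-73 - 138·x - 81·x^2)·Dx + (10 - 2·x - 66·x^2 - 54·x^3)·Dx^2  (order 2).
h: a_k = -5, -15/2, -141/8, -867/16, -20721/128, -124437/256, -1492929/1024, -8958051/2048, -429980409/32768, …
ICs: h(0) = -5, h′(0) = -15/2.

f: a_k = -3, -3/2, 3/8, -3/16, 15/128, -21/256, 63/1024, -99/2048, 1287/32768, …
g: a_k = -2, -6, -18, -54, -162, -486, -1458, -4374, -13122, …
f+g: L₀ = lclm(L_f,L_g), ord ≤ 1+1.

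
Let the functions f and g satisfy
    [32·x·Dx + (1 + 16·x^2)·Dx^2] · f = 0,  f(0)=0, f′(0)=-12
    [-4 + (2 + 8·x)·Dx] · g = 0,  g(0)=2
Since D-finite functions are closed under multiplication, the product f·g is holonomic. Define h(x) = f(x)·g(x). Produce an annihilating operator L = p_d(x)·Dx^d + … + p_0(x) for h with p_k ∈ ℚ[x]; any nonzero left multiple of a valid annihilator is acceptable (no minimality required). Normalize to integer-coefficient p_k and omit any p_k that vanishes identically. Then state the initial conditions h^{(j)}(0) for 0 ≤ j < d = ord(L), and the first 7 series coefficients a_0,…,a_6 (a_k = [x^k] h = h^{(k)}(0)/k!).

L = (12 - 64·x - 64·x^2) + (-4 + 16·x + 192·x^2 + 256·x^3)·Dx + (1 + 8·x + 32·x^2 + 128·x^3 + 256·x^4)·Dx^2  (order 2).
h: a_k = 0, -24, -48, 176, 160, -6224/5, -13088/5, …
ICs: h(0) = 0, h′(0) = -24.

f: a_k = 0, -12, 0, 64, 0, -3072/5, 0, …
g: a_k = 2, 4, -4, 8, -20, 56, -168, …
L₀ := L_f ⊗_s L_g (sym. prod.), ord ≤ 2.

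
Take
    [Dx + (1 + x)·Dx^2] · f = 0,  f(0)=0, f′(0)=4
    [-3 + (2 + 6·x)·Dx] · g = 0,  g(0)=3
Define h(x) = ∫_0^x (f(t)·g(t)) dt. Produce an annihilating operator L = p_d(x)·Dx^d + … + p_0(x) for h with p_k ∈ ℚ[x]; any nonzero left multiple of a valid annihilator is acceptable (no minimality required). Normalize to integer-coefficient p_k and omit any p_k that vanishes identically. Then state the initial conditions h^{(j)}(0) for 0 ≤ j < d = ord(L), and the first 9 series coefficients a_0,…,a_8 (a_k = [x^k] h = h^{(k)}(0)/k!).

f: a_k = 0, 4, -2, 4/3, -1, 4/5, -2/3, 4/7, -1/2, …
g: a_k = 3, 9/2, -27/8, 81/16, -1215/128, 5103/256, -45927/1024, 216513/2048, -8444007/32768, …
Sym-product of L_f,L_g gives L₀ (≤ ord 2).
Integrate: L := L₀·Dx.
L = (21 + 9·x)·Dx + (-8 - 24·x)·Dx^2 + (4 + 28·x + 60·x^2 + 36·x^3)·Dx^3  (order 3).
h: a_k = 0, 0, 6, 4, -37/8, 6, -2917/320, 17671/1120, -2159127/71680, …
ICs: h(0) = 0, h′(0) = 0, h′′(0) = 12.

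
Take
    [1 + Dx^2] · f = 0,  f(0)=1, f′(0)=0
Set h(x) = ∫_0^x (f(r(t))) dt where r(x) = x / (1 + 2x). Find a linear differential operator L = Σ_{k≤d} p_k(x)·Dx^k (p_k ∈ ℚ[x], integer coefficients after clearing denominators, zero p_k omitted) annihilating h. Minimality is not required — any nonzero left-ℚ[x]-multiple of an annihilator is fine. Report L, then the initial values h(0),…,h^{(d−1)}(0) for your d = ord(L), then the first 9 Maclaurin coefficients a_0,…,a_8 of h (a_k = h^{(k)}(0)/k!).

L = Dx + (4 + 24·x + 48·x^2 + 32·x^3)·Dx^2 + (1 + 8·x + 24·x^2 + 32·x^3 + 16·x^4)·Dx^3  (order 3).
h: a_k = 0, 1, 0, -1/6, 1/2, -143/120, 47/18, -3943/720, 1787/160, …
ICs: h(0) = 0, h′(0) = 1, h′′(0) = 0.

f: a_k = 1, 0, -1/2, 0, 1/24, 0, -1/720, 0, 1/40320, …
h₀=f(r): pull back L_f along r ⇒ L₀.
h=∫₀ˣh₀: take L = L₀·Dx.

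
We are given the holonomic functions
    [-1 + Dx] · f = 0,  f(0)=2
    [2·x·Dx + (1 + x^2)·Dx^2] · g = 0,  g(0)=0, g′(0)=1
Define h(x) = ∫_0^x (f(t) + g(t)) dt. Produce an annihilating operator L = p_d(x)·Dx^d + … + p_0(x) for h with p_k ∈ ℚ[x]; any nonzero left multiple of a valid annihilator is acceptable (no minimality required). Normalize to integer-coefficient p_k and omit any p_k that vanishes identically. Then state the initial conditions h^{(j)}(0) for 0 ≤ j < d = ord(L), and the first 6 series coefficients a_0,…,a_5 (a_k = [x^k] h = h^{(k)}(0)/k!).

f: a_k = 2, 2, 1, 1/3, 1/12, 1/60, …
g: a_k = 0, 1, 0, -1/3, 0, 1/5, …
h₀=f+g: left-lcm gives L₀, ord ≤ 3.
h=∫₀ˣh₀: take L = L₀·Dx.
L = (2 - 4·x - 2·x^2)·Dx^2 + (-3 + 3·x + x^2 - x^3)·Dx^3 + (1 + x + x^2 + x^3)·Dx^4  (order 4).
h: a_k = 0, 2, 3/2, 1/3, 0, 1/60, …
ICs: h(0) = 0, h′(0) = 2, h′′(0) = 3, h′′′(0) = 2.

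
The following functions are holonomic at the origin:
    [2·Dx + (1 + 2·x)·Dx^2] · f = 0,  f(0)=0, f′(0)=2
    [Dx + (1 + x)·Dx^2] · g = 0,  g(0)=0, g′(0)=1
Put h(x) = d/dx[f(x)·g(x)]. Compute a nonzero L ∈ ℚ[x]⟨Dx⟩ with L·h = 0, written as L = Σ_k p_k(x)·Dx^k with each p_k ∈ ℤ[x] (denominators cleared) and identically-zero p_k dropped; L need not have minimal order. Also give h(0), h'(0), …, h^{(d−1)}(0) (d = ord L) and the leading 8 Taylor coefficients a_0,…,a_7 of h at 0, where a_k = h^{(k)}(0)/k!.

f: a_k = 0, 2, -2, 8/3, -4, 32/5, -32/3, 128/7, …
g: a_k = 0, 1, -1/2, 1/3, -1/4, 1/5, -1/6, 1/7, …
h₀=f·g: eliminate ⇒ L₀, order ≤ 2·2.
Derive L from L₀ (diff closure).
L = (20 + 48·x + 32·x^2) + (66 + 268·x + 360·x^2 + 160·x^3)·Dx + (32 + 180·x + 372·x^2 + 336·x^3 + 112·x^4)·Dx^2 + (3 + 22·x + 63·x^2 + 88·x^3 + 60·x^4 + 16·x^5)·Dx^3  (order 3).
h: a_k = 0, 4, -9, 52/3, -65/2, 917/15, -581/5, 4688/21, …
ICs: h(0) = 0, h′(0) = 4, h′′(0) = -18.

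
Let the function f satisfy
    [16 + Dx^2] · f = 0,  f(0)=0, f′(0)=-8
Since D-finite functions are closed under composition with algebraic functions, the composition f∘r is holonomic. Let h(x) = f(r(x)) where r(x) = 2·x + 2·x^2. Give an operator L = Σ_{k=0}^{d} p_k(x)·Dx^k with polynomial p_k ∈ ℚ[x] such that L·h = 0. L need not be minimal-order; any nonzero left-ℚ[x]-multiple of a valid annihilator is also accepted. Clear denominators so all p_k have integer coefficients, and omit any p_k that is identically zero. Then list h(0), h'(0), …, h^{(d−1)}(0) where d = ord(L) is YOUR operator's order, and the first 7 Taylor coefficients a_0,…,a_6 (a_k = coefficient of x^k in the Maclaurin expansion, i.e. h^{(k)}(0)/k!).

L = (64 + 384·x + 768·x^2 + 512·x^3) - 2·Dx + (1 + 2·x)·Dx^2  (order 2).
h: a_k = 0, -16, -16, 512/3, 512, -512/15, -2560, …
ICs: h(0) = 0, h′(0) = -16.

f: a_k = 0, -8, 0, 64/3, 0, -256/15, 0, …
f∘r: x↦r, Dx↦Dx/r' in L_f ⇒ L₀.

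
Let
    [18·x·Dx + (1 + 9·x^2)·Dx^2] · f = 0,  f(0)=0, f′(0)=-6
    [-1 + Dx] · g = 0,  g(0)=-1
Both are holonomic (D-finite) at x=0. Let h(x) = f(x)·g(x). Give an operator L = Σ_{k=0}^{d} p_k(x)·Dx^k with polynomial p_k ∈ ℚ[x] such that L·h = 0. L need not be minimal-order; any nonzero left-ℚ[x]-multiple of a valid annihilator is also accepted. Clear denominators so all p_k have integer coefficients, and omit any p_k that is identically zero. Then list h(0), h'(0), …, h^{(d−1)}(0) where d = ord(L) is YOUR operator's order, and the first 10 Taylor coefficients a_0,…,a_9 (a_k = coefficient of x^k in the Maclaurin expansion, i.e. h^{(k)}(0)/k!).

L = (1 - 18·x + 9·x^2) + (-2 + 18·x - 18·x^2)·Dx + (1 + 9·x^2)·Dx^2  (order 2).
h: a_k = 0, 6, 6, -15, -17, 1769/20, 377/4, -484679/840, -511397/840, 27320809/6720, …
ICs: h(0) = 0, h′(0) = 6.

f: a_k = 0, -6, 0, 18, 0, -486/5, 0, 4374/7, 0, -4374, …
g: a_k = -1, -1, -1/2, -1/6, -1/24, -1/120, -1/720, -1/5040, -1/40320, -1/362880, …
L₀ := L_f ⊗_s L_g (sym. prod.), ord ≤ 2.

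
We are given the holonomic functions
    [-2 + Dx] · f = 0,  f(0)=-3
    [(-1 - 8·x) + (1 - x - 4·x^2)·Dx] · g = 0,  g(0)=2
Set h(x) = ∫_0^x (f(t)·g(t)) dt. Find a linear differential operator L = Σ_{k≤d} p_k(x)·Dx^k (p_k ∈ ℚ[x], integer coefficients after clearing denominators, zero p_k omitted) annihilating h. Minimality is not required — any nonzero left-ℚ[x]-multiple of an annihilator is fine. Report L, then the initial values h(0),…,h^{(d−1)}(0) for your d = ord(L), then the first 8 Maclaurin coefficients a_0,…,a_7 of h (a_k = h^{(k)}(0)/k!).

L = (3 + 6·x - 8·x^2)·Dx + (-1 + x + 4·x^2)·Dx^2  (order 2).
h: a_k = 0, -6, -9, -18, -67/2, -354/5, -743/5, -4946/15, …
ICs: h(0) = 0, h′(0) = -6.

f: a_k = -3, -6, -6, -4, -2, -4/5, -4/15, -8/105, …
g: a_k = 2, 2, 10, 18, 58, 130, 362, 882, …
Sym-product of L_f,L_g gives L₀ (≤ ord 1).
h=∫h₀ ⇒ L = L₀·Dx.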